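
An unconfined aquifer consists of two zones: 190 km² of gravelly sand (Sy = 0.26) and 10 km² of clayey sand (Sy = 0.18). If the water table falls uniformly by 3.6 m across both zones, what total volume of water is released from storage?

A₁ = 190 km² = 1.9 × 10^8 m²; A₂ = 10 km² = 1 × 10^7 m²
ΔV₁ = 0.26 × 1.9 × 10^8 × 3.6 = 1.778 × 10^8 m³
ΔV₂ = 0.18 × 1 × 10^7 × 3.6 = 6.48 × 10^6 m³
ΔV = ΔV₁ + ΔV₂ = 1.843 × 10^8 m³

ΔV ≈ 1.84 × 10^8 m³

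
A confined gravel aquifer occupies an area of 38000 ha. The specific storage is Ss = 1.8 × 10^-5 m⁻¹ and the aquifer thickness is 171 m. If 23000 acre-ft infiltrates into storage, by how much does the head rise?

Δh ≈ 24.3 m

S = Ss × b = 1.8 × 10^-5 m⁻¹ × 171 m = 3.078 × 10^-3
A = 38000 ha = 3.8 × 10^8 m²
ΔV = 23000 acre-ft = 2.837 × 10^7 m³
Δh = ΔV / (S × A) = 2.837 × 10^7 m³ / (0.003078 × 3.8 × 10^8 m²) = 24.26 m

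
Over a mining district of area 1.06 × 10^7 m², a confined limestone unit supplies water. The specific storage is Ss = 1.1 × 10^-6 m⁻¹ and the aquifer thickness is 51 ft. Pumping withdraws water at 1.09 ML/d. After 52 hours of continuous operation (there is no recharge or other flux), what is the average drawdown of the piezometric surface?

Δh ≈ 13 m

b = 51 ft = 15.54 m
S = Ss × b = 1.1 × 10^-6 m⁻¹ × 15.54 m = 1.71 × 10^-5
Q = 1.09 ML/d = 1090 m³/d
t = 52 hours = 2.167 d
ΔV = Q × t = 1090 m³/d × 2.167 d = 2362 m³
Δh = ΔV / (S × A) = 2362 / (1.71 × 10^-5 × 1.06 × 10^7) = 13.03 m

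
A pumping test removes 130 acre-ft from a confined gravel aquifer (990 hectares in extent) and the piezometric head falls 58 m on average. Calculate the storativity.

A = 990 hectares = 9.9 × 10^6 m²
ΔV = 130 acre-ft = 1.604 × 10^5 m³
S = ΔV / (A × Δh) = 1.604 × 10^5 m³ / (9.9 × 10^6 m² × 58 m) = 2.793 × 10^-4

S ≈ 2.8 × 10^-4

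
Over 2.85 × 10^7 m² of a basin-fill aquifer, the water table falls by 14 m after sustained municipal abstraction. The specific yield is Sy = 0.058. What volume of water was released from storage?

ΔV ≈ 2.31 × 10^7 m³

ΔV = Sy × A × Δh = 0.058 × 2.85 × 10^7 m² × 14 m = 2.314 × 10^7 m³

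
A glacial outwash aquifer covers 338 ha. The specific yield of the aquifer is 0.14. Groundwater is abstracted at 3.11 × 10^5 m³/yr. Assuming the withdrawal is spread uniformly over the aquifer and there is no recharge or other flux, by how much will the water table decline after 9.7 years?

Δh ≈ 6.38 m

A = 338 ha = 3.38 × 10^6 m²
Q = 3.11 × 10^5 m³/yr = 852.1 m³/d
t = 9.7 years = 3540 d
ΔV = Q × t = 852.1 m³/d × 3540 d = 3.017 × 10^6 m³
Δh = ΔV / (Sy × A) = 3.017 × 10^6 / (0.14 × 3.38 × 10^6) = 6.375 m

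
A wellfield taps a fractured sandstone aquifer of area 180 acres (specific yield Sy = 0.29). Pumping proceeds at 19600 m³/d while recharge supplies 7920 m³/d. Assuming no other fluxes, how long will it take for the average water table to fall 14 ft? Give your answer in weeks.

A = 180 acres = 7.284 × 10^5 m²
Δh = 14 ft = 4.267 m
ΔV = Sy × A × Δh = 0.29 × 7.284 × 10^5 × 4.267 = 9.014 × 10^5 m³
Net withdrawal = 19600 − 7920 = 11680 m³/d
t = ΔV / Q = 9.014 × 10^5 m³ / 11680 m³/d = 77.18 d
t = 77.18 d ≈ 11.03 weeks

t ≈ 11 weeks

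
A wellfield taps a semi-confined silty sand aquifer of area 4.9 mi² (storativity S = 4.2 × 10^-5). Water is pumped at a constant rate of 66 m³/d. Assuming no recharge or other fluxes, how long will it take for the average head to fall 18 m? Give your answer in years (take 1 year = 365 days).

t ≈ 0.398 years

A = 4.9 mi² = 1.269 × 10^7 m²
ΔV = S × A × Δh = 4.2 × 10^-5 × 1.269 × 10^7 × 18 = 9594 m³
t = ΔV / Q = 9594 m³ / 66 m³/d = 145.4 d
t = 145.4 d ≈ 0.3983 years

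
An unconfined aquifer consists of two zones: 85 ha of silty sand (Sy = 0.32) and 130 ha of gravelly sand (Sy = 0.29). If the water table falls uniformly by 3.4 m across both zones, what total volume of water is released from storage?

ΔV ≈ 2.21 × 10^6 m³

A₁ = 85 ha = 8.5 × 10^5 m²; A₂ = 130 ha = 1.3 × 10^6 m²
ΔV₁ = 0.32 × 8.5 × 10^5 × 3.4 = 9.248 × 10^5 m³
ΔV₂ = 0.29 × 1.3 × 10^6 × 3.4 = 1.282 × 10^6 m³
ΔV = ΔV₁ + ΔV₂ = 2.207 × 10^6 m³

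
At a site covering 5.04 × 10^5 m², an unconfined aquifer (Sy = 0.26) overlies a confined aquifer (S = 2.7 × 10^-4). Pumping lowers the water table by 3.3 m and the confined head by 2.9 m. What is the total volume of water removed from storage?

Unconfined: ΔV_u = Sy × A × Δh_u = 0.26 × 5.04 × 10^5 × 3.3 = 4.324 × 10^5 m³
Confined: ΔV_c = S × A × Δh_c = 2.7 × 10^-4 × 5.04 × 10^5 × 2.9 = 394.6 m³
Total ΔV = 4.324 × 10^5 + 394.6 = 4.328 × 10^5 m³

ΔV ≈ 4.33 × 10^5 m³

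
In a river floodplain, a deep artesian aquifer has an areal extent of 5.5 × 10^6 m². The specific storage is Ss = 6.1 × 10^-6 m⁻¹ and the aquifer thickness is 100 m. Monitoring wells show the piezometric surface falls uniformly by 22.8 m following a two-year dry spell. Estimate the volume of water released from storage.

S = Ss × b = 6.1 × 10^-6 m⁻¹ × 100 m = 6.1 × 10^-4
ΔV = S × A × Δh = 6.1 × 10^-4 × 5.5 × 10^6 m² × 22.8 m = 76490 m³

ΔV ≈ 76500 m³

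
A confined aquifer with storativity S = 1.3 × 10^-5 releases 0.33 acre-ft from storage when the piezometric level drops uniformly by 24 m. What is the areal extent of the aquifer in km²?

A ≈ 1.3 km²

ΔV = 0.33 acre-ft = 407 m³
A = ΔV / (S × Δh) = 407 / (1.3 × 10^-5 × 24) = 1.305 × 10^6 m²
A = 1.305 × 10^6 m² = 1.305 km²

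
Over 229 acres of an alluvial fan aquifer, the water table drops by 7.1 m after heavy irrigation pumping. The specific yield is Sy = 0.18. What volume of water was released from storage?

A = 229 acres = 9.267 × 10^5 m²
ΔV = Sy × A × Δh = 0.18 × 9.267 × 10^5 m² × 7.1 m = 1.184 × 10^6 m³

ΔV ≈ 1.18 × 10^6 m³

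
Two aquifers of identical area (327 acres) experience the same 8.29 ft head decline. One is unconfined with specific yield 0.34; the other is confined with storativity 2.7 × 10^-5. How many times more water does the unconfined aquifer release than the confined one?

ΔV_u / ΔV_c ≈ 12600

A = 327 acres = 1.323 × 10^6 m²
Δh = 8.29 ft = 2.527 m
Unconfined: ΔV_u = Sy × A × Δh = 0.34 × 1.323 × 10^6 × 2.527 = 1.137 × 10^6 m³
Confined: ΔV_c = S × A × Δh = 2.7 × 10^-5 × 1.323 × 10^6 × 2.527 = 90.28 m³
Ratio = ΔV_u / ΔV_c = Sy / S = 0.34 / 2.7 × 10^-5 = 12590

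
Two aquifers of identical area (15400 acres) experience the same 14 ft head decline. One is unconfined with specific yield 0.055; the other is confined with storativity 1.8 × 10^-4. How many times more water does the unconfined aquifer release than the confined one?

A = 15400 acres = 6.232 × 10^7 m²
Δh = 14 ft = 4.267 m
Unconfined: ΔV_u = Sy × A × Δh = 0.055 × 6.232 × 10^7 × 4.267 = 1.463 × 10^7 m³
Confined: ΔV_c = S × A × Δh = 1.8 × 10^-4 × 6.232 × 10^7 × 4.267 = 47870 m³
Ratio = ΔV_u / ΔV_c = Sy / S = 0.055 / 1.8 × 10^-4 = 305.6

ΔV_u / ΔV_c ≈ 306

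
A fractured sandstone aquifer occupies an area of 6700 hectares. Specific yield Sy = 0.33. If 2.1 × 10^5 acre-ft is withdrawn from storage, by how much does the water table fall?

A = 6700 hectares = 6.7 × 10^7 m²
ΔV = 2.1 × 10^5 acre-ft = 2.59 × 10^8 m³
Δh = ΔV / (Sy × A) = 2.59 × 10^8 m³ / (0.33 × 6.7 × 10^7 m²) = 11.72 m

Δh ≈ 11.7 m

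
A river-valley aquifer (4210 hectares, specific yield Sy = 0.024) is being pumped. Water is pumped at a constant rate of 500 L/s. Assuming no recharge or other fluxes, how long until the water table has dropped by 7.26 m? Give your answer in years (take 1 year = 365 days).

t ≈ 0.465 years

A = 4210 hectares = 4.21 × 10^7 m²
ΔV = Sy × A × Δh = 0.024 × 4.21 × 10^7 × 7.26 = 7.336 × 10^6 m³
Q = 500 L/s = 43200 m³/d
t = ΔV / Q = 7.336 × 10^6 m³ / 43200 m³/d = 169.8 d
t = 169.8 d ≈ 0.4652 years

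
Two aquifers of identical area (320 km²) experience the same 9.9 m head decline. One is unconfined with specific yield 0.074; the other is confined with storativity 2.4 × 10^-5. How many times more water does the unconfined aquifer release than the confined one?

A = 320 km² = 3.2 × 10^8 m²
Unconfined: ΔV_u = Sy × A × Δh = 0.074 × 3.2 × 10^8 × 9.9 = 2.344 × 10^8 m³
Confined: ΔV_c = S × A × Δh = 2.4 × 10^-5 × 3.2 × 10^8 × 9.9 = 76030 m³
Ratio = ΔV_u / ΔV_c = Sy / S = 0.074 / 2.4 × 10^-5 = 3083

ΔV_u / ΔV_c ≈ 3080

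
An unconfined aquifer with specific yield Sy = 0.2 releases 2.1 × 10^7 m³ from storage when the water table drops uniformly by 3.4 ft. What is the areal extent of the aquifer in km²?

Δh = 3.4 ft = 1.036 m
A = ΔV / (Sy × Δh) = 2.1 × 10^7 / (0.2 × 1.036) = 1.013 × 10^8 m²
A = 1.013 × 10^8 m² = 101.3 km²

A ≈ 101 km²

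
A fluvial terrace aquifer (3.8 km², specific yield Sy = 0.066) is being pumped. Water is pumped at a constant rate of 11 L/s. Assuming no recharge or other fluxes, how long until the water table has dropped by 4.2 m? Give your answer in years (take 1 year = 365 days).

t ≈ 3.04 years

A = 3.8 km² = 3.8 × 10^6 m²
ΔV = Sy × A × Δh = 0.066 × 3.8 × 10^6 × 4.2 = 1.053 × 10^6 m³
Q = 11 L/s = 950.4 m³/d
t = ΔV / Q = 1.053 × 10^6 m³ / 950.4 m³/d = 1108 d
t = 1108 d ≈ 3.037 years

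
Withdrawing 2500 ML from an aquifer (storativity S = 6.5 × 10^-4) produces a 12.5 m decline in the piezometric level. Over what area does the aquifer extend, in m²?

ΔV = 2500 ML = 2.5 × 10^6 m³
A = ΔV / (S × Δh) = 2.5 × 10^6 / (6.5 × 10^-4 × 12.5) = 3.077 × 10^8 m²

A ≈ 3.08 × 10^8 m²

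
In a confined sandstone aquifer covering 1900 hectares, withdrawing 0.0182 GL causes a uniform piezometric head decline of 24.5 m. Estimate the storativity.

S ≈ 3.9 × 10^-5

A = 1900 hectares = 1.9 × 10^7 m²
ΔV = 0.0182 GL = 18200 m³
S = ΔV / (A × Δh) = 18200 m³ / (1.9 × 10^7 m² × 24.5 m) = 3.91 × 10^-5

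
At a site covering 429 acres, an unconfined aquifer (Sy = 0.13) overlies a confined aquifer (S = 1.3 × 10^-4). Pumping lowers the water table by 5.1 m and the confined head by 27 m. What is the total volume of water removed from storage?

ΔV ≈ 1.16 × 10^6 m³

A = 429 acres = 1.736 × 10^6 m²
Unconfined: ΔV_u = Sy × A × Δh_u = 0.13 × 1.736 × 10^6 × 5.1 = 1.151 × 10^6 m³
Confined: ΔV_c = S × A × Δh_c = 1.3 × 10^-4 × 1.736 × 10^6 × 27 = 6094 m³
Total ΔV = 1.151 × 10^6 + 6094 = 1.157 × 10^6 m³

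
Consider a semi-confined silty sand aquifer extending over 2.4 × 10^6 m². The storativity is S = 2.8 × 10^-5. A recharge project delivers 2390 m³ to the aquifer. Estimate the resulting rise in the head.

Δh ≈ 35.6 m

Δh = ΔV / (S × A) = 2390 m³ / (2.8 × 10^-5 × 2.4 × 10^6 m²) = 35.57 m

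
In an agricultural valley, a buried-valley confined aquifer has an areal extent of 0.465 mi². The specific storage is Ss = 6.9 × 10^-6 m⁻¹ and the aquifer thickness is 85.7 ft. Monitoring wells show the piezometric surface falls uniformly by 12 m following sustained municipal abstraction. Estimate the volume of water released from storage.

ΔV ≈ 2600 m³

b = 85.7 ft = 26.12 m
S = Ss × b = 6.9 × 10^-6 m⁻¹ × 26.12 m = 1.802 × 10^-4
A = 0.465 mi² = 1.204 × 10^6 m²
ΔV = S × A × Δh = 1.802 × 10^-4 × 1.204 × 10^6 m² × 12 m = 2605 m³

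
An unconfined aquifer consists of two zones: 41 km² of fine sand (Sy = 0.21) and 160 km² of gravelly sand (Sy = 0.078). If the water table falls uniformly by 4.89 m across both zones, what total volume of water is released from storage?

ΔV ≈ 1.03 × 10^8 m³

A₁ = 41 km² = 4.1 × 10^7 m²; A₂ = 160 km² = 1.6 × 10^8 m²
ΔV₁ = 0.21 × 4.1 × 10^7 × 4.89 = 4.21 × 10^7 m³
ΔV₂ = 0.078 × 1.6 × 10^8 × 4.89 = 6.103 × 10^7 m³
ΔV = ΔV₁ + ΔV₂ = 1.031 × 10^8 m³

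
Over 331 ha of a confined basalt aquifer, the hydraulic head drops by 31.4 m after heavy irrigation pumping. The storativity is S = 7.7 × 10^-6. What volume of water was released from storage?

A = 331 ha = 3.31 × 10^6 m²
ΔV = S × A × Δh = 7.7 × 10^-6 × 3.31 × 10^6 m² × 31.4 m = 800.3 m³

ΔV ≈ 800 m³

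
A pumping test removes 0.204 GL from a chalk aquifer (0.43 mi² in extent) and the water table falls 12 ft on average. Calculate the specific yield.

A = 0.43 mi² = 1.114 × 10^6 m²
Δh = 12 ft = 3.658 m
ΔV = 0.204 GL = 2.04 × 10^5 m³
Sy = ΔV / (A × Δh) = 2.04 × 10^5 m³ / (1.114 × 10^6 m² × 3.658 m) = 0.05008

Sy ≈ 0.05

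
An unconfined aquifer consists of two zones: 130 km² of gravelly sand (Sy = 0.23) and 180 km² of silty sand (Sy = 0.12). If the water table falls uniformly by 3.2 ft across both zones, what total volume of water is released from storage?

A₁ = 130 km² = 1.3 × 10^8 m²; A₂ = 180 km² = 1.8 × 10^8 m²
Δh = 3.2 ft = 0.9754 m
ΔV₁ = 0.23 × 1.3 × 10^8 × 0.9754 = 2.916 × 10^7 m³
ΔV₂ = 0.12 × 1.8 × 10^8 × 0.9754 = 2.107 × 10^7 m³
ΔV = ΔV₁ + ΔV₂ = 5.023 × 10^7 m³

ΔV ≈ 5.02 × 10^7 m³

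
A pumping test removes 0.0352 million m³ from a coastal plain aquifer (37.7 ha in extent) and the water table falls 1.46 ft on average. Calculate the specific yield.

Sy ≈ 0.21

A = 37.7 ha = 3.77 × 10^5 m²
Δh = 1.46 ft = 0.445 m
ΔV = 0.0352 million m³ = 35200 m³
Sy = ΔV / (A × Δh) = 35200 m³ / (3.77 × 10^5 m² × 0.445 m) = 0.2098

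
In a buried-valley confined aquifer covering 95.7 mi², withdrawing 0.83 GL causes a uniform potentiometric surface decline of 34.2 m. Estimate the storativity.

A = 95.7 mi² = 2.479 × 10^8 m²
ΔV = 0.83 GL = 8.3 × 10^5 m³
S = ΔV / (A × Δh) = 8.3 × 10^5 m³ / (2.479 × 10^8 m² × 34.2 m) = 9.791 × 10^-5

S ≈ 9.8 × 10^-5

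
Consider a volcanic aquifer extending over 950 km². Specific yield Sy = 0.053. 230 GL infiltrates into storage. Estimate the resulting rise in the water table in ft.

Δh ≈ 15 ft

A = 950 km² = 9.5 × 10^8 m²
ΔV = 230 GL = 2.3 × 10^8 m³
Δh = ΔV / (Sy × A) = 2.3 × 10^8 m³ / (0.053 × 9.5 × 10^8 m²) = 4.568 m
Δh = 4.568 m = 14.99 ft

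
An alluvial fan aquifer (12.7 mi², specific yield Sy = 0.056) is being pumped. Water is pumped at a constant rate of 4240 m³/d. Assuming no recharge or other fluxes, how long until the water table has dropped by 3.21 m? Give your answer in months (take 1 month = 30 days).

t ≈ 46.5 months

A = 12.7 mi² = 3.289 × 10^7 m²
ΔV = Sy × A × Δh = 0.056 × 3.289 × 10^7 × 3.21 = 5.913 × 10^6 m³
t = ΔV / Q = 5.913 × 10^6 m³ / 4240 m³/d = 1395 d
t = 1395 d ≈ 46.48 months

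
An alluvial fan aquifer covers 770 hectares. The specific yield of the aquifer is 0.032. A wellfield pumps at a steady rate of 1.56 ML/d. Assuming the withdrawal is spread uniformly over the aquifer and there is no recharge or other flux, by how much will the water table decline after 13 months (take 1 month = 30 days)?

Δh ≈ 2.47 m

A = 770 hectares = 7.7 × 10^6 m²
Q = 1.56 ML/d = 1560 m³/d
t = 13 months = 390 d
ΔV = Q × t = 1560 m³/d × 390 d = 6.084 × 10^5 m³
Δh = ΔV / (Sy × A) = 6.084 × 10^5 / (0.032 × 7.7 × 10^6) = 2.469 m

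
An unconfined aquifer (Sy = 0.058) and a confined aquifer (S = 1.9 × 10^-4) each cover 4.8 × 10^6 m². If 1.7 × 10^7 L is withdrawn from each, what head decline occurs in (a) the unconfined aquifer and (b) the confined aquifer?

ΔV = 1.7 × 10^7 L = 17000 m³
Unconfined: Δh_u = ΔV/(Sy·A) = 17000/(0.058 × 4.8 × 10^6) = 0.06106 m
Confined: Δh_c = ΔV/(S·A) = 17000/(1.9 × 10^-4 × 4.8 × 10^6) = 18.64 m

Δh_u ≈ 0.0611 m; Δh_c ≈ 18.6 m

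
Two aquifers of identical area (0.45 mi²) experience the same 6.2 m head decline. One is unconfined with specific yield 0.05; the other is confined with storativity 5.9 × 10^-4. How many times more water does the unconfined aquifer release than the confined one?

ΔV_u / ΔV_c ≈ 84.7

A = 0.45 mi² = 1.165 × 10^6 m²
Unconfined: ΔV_u = Sy × A × Δh = 0.05 × 1.165 × 10^6 × 6.2 = 3.613 × 10^5 m³
Confined: ΔV_c = S × A × Δh = 5.9 × 10^-4 × 1.165 × 10^6 × 6.2 = 4263 m³
Ratio = ΔV_u / ΔV_c = Sy / S = 0.05 / 5.9 × 10^-4 = 84.75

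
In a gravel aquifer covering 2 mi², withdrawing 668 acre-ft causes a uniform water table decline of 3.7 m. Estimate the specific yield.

A = 2 mi² = 5.18 × 10^6 m²
ΔV = 668 acre-ft = 8.24 × 10^5 m³
Sy = ΔV / (A × Δh) = 8.24 × 10^5 m³ / (5.18 × 10^6 m² × 3.7 m) = 0.04299

Sy ≈ 0.043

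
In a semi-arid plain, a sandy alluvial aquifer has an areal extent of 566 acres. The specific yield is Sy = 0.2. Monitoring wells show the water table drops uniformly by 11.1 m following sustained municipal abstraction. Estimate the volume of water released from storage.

A = 566 acres = 2.291 × 10^6 m²
ΔV = Sy × A × Δh = 0.2 × 2.291 × 10^6 m² × 11.1 m = 5.085 × 10^6 m³

ΔV ≈ 5.08 × 10^6 m³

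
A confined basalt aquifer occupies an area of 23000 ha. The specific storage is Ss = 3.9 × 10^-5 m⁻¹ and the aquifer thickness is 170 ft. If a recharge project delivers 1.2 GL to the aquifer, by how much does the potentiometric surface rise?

b = 170 ft = 51.82 m
S = Ss × b = 3.9 × 10^-5 m⁻¹ × 51.82 m = 2.021 × 10^-3
A = 23000 ha = 2.3 × 10^8 m²
ΔV = 1.2 GL = 1.2 × 10^6 m³
Δh = ΔV / (S × A) = 1.2 × 10^6 m³ / (0.002021 × 2.3 × 10^8 m²) = 2.582 m

Δh ≈ 2.58 m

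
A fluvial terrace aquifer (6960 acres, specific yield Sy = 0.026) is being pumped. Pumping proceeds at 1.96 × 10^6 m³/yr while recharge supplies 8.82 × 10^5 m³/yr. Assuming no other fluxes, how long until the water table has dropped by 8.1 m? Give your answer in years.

A = 6960 acres = 2.817 × 10^7 m²
ΔV = Sy × A × Δh = 0.026 × 2.817 × 10^7 × 8.1 = 5.932 × 10^6 m³
Net withdrawal = 1.96 × 10^6 − 8.82 × 10^5 = 1.078 × 10^6 m³/yr = 2953 m³/d
t = ΔV / Q = 5.932 × 10^6 m³ / 2953 m³/d = 2008 d
t = 2008 d ≈ 5.503 years

t ≈ 5.5 years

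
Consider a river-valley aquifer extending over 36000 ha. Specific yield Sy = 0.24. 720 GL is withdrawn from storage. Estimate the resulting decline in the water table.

Δh ≈ 8.33 m

A = 36000 ha = 3.6 × 10^8 m²
ΔV = 720 GL = 7.2 × 10^8 m³
Δh = ΔV / (Sy × A) = 7.2 × 10^8 m³ / (0.24 × 3.6 × 10^8 m²) = 8.333 m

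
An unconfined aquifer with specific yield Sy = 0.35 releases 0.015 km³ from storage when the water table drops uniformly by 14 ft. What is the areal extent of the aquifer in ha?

Δh = 14 ft = 4.267 m
ΔV = 0.015 km³ = 1.5 × 10^7 m³
A = ΔV / (Sy × Δh) = 1.5 × 10^7 / (0.35 × 4.267) = 1.004 × 10^7 m²
A = 1.004 × 10^7 m² = 1004 ha

A ≈ 1000 ha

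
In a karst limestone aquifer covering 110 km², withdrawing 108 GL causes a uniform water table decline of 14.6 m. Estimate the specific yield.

A = 110 km² = 1.1 × 10^8 m²
ΔV = 108 GL = 1.08 × 10^8 m³
Sy = ΔV / (A × Δh) = 1.08 × 10^8 m³ / (1.1 × 10^8 m² × 14.6 m) = 0.06725

Sy ≈ 0.067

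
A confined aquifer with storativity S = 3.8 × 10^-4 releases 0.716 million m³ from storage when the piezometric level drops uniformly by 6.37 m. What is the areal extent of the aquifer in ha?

ΔV = 0.716 million m³ = 7.16 × 10^5 m³
A = ΔV / (S × Δh) = 7.16 × 10^5 / (3.8 × 10^-4 × 6.37) = 2.958 × 10^8 m²
A = 2.958 × 10^8 m² = 29580 ha

A ≈ 29600 ha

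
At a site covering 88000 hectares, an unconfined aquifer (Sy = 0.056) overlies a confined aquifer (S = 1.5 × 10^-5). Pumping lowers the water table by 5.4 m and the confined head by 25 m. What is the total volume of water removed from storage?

ΔV ≈ 2.66 × 10^8 m³

A = 88000 hectares = 8.8 × 10^8 m²
Unconfined: ΔV_u = Sy × A × Δh_u = 0.056 × 8.8 × 10^8 × 5.4 = 2.661 × 10^8 m³
Confined: ΔV_c = S × A × Δh_c = 1.5 × 10^-5 × 8.8 × 10^8 × 25 = 3.3 × 10^5 m³
Total ΔV = 2.661 × 10^8 + 3.3 × 10^5 = 2.664 × 10^8 m³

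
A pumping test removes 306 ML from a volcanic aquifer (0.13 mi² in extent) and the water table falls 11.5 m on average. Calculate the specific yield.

Sy ≈ 0.079

A = 0.13 mi² = 3.367 × 10^5 m²
ΔV = 306 ML = 3.06 × 10^5 m³
Sy = ΔV / (A × Δh) = 3.06 × 10^5 m³ / (3.367 × 10^5 m² × 11.5 m) = 0.07903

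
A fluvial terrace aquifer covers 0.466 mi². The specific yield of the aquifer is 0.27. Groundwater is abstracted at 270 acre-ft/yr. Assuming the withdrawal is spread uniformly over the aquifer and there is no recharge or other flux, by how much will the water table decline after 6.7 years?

A = 0.466 mi² = 1.207 × 10^6 m²
Q = 270 acre-ft/yr = 912.4 m³/d
t = 6.7 years = 2446 d
ΔV = Q × t = 912.4 m³/d × 2446 d = 2.231 × 10^6 m³
Δh = ΔV / (Sy × A) = 2.231 × 10^6 / (0.27 × 1.207 × 10^6) = 6.847 m

Δh ≈ 6.85 m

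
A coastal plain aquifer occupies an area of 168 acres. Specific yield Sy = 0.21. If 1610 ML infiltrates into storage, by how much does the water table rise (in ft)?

A = 168 acres = 6.799 × 10^5 m²
ΔV = 1610 ML = 1.61 × 10^6 m³
Δh = ΔV / (Sy × A) = 1.61 × 10^6 m³ / (0.21 × 6.799 × 10^5 m²) = 11.28 m
Δh = 11.28 m = 37 ft

Δh ≈ 37 ft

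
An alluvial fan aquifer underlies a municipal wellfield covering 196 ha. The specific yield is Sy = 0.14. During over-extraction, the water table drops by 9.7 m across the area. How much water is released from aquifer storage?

ΔV ≈ 2.66 × 10^6 m³

A = 196 ha = 1.96 × 10^6 m²
ΔV = Sy × A × Δh = 0.14 × 1.96 × 10^6 m² × 9.7 m = 2.662 × 10^6 m³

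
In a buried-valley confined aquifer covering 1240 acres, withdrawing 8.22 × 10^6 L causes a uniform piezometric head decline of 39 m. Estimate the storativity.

S ≈ 4.2 × 10^-5

A = 1240 acres = 5.018 × 10^6 m²
ΔV = 8.22 × 10^6 L = 8220 m³
S = ΔV / (A × Δh) = 8220 m³ / (5.018 × 10^6 m² × 39 m) = 4.2 × 10^-5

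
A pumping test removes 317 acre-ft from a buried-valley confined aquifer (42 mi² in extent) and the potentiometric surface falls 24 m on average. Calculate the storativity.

S ≈ 1.5 × 10^-4

A = 42 mi² = 1.088 × 10^8 m²
ΔV = 317 acre-ft = 3.91 × 10^5 m³
S = ΔV / (A × Δh) = 3.91 × 10^5 m³ / (1.088 × 10^8 m² × 24 m) = 1.498 × 10^-4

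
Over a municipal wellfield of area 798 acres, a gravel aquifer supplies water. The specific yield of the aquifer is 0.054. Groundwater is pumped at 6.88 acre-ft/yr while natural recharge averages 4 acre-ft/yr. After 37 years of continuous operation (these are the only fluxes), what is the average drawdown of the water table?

Δh ≈ 0.754 m

A = 798 acres = 3.229 × 10^6 m²
Net abstraction = 6.88 − 4 = 2.88 acre-ft/yr
Q_net = 2.88 acre-ft/yr = 9.733 m³/d
t = 37 years = 13500 d
ΔV = Q × t = 9.733 m³/d × 13500 d = 1.314 × 10^5 m³
Δh = ΔV / (Sy × A) = 1.314 × 10^5 / (0.054 × 3.229 × 10^6) = 0.7537 m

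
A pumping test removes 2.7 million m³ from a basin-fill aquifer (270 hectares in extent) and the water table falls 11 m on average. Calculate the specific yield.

A = 270 hectares = 2.7 × 10^6 m²
ΔV = 2.7 million m³ = 2.7 × 10^6 m³
Sy = ΔV / (A × Δh) = 2.7 × 10^6 m³ / (2.7 × 10^6 m² × 11 m) = 0.09091

Sy ≈ 0.091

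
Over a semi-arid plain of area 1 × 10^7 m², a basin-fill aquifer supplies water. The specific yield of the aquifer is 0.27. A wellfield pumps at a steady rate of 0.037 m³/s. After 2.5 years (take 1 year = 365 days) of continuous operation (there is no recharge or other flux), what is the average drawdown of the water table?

Q = 0.037 m³/s = 3197 m³/d
t = 2.5 years = 912.5 d
ΔV = Q × t = 3197 m³/d × 912.5 d = 2.917 × 10^6 m³
Δh = ΔV / (Sy × A) = 2.917 × 10^6 / (0.27 × 1 × 10^7) = 1.08 m

Δh ≈ 1.08 m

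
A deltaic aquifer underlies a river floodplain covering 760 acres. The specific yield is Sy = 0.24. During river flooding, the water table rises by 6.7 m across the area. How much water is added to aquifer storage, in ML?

ΔV ≈ 4950 ML

A = 760 acres = 3.076 × 10^6 m²
ΔV = Sy × A × Δh = 0.24 × 3.076 × 10^6 m² × 6.7 m = 4.946 × 10^6 m³
ΔV = 4.946 × 10^6 m³ = 4946 ML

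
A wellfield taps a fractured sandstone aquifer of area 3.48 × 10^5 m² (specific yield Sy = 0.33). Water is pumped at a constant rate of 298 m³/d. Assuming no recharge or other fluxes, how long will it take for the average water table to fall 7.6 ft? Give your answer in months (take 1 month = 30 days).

t ≈ 29.8 months

Δh = 7.6 ft = 2.316 m
ΔV = Sy × A × Δh = 0.33 × 3.48 × 10^5 × 2.316 = 2.66 × 10^5 m³
t = ΔV / Q = 2.66 × 10^5 m³ / 298 m³/d = 892.7 d
t = 892.7 d ≈ 29.76 months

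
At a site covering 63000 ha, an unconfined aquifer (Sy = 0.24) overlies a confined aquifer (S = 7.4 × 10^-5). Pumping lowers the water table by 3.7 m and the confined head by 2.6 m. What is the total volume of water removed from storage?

A = 63000 ha = 6.3 × 10^8 m²
Unconfined: ΔV_u = Sy × A × Δh_u = 0.24 × 6.3 × 10^8 × 3.7 = 5.594 × 10^8 m³
Confined: ΔV_c = S × A × Δh_c = 7.4 × 10^-5 × 6.3 × 10^8 × 2.6 = 1.212 × 10^5 m³
Total ΔV = 5.594 × 10^8 + 1.212 × 10^5 = 5.596 × 10^8 m³

ΔV ≈ 5.6 × 10^8 m³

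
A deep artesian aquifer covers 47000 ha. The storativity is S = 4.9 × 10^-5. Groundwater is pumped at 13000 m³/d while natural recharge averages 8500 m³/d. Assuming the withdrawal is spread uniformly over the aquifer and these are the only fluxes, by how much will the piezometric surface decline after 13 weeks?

A = 47000 ha = 4.7 × 10^8 m²
Net abstraction = 13000 − 8500 = 4500 m³/d
t = 13 weeks = 91 d
ΔV = Q × t = 4500 m³/d × 91 d = 4.095 × 10^5 m³
Δh = ΔV / (S × A) = 4.095 × 10^5 / (4.9 × 10^-5 × 4.7 × 10^8) = 17.78 m

Δh ≈ 17.8 m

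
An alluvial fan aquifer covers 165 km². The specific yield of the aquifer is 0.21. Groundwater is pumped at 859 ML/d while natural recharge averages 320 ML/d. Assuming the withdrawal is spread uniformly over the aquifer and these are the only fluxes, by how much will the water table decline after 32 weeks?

Δh ≈ 3.48 m

A = 165 km² = 1.65 × 10^8 m²
Net abstraction = 859 − 320 = 539 ML/d
Q_net = 539 ML/d = 5.39 × 10^5 m³/d
t = 32 weeks = 224 d
ΔV = Q × t = 5.39 × 10^5 m³/d × 224 d = 1.207 × 10^8 m³
Δh = ΔV / (Sy × A) = 1.207 × 10^8 / (0.21 × 1.65 × 10^8) = 3.484 m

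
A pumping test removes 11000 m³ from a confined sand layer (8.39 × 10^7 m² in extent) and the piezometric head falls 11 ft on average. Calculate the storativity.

Δh = 11 ft = 3.353 m
S = ΔV / (A × Δh) = 11000 m³ / (8.39 × 10^7 m² × 3.353 m) = 3.91 × 10^-5

S ≈ 3.9 × 10^-5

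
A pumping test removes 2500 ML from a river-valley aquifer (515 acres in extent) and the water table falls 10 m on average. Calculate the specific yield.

A = 515 acres = 2.084 × 10^6 m²
ΔV = 2500 ML = 2.5 × 10^6 m³
Sy = ΔV / (A × Δh) = 2.5 × 10^6 m³ / (2.084 × 10^6 m² × 10 m) = 0.12

Sy ≈ 0.12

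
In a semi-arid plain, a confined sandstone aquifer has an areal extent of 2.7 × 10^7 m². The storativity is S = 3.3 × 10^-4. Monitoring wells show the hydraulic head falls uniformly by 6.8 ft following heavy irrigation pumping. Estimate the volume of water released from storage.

Δh = 6.8 ft = 2.073 m
ΔV = S × A × Δh = 3.3 × 10^-4 × 2.7 × 10^7 m² × 2.073 m = 18470 m³

ΔV ≈ 18500 m³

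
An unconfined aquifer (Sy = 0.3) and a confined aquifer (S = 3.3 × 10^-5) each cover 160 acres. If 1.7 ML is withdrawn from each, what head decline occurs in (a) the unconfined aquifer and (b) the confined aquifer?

Δh_u ≈ 0.00875 m; Δh_c ≈ 79.6 m

A = 160 acres = 6.475 × 10^5 m²
ΔV = 1.7 ML = 1700 m³
Unconfined: Δh_u = ΔV/(Sy·A) = 1700/(0.3 × 6.475 × 10^5) = 0.008752 m
Confined: Δh_c = ΔV/(S·A) = 1700/(3.3 × 10^-5 × 6.475 × 10^5) = 79.56 m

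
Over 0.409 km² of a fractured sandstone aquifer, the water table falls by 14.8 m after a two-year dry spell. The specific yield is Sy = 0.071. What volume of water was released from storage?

A = 0.409 km² = 4.09 × 10^5 m²
ΔV = Sy × A × Δh = 0.071 × 4.09 × 10^5 m² × 14.8 m = 4.298 × 10^5 m³

ΔV ≈ 4.3 × 10^5 m³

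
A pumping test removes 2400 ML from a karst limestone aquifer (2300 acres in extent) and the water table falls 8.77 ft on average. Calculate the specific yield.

A = 2300 acres = 9.308 × 10^6 m²
Δh = 8.77 ft = 2.673 m
ΔV = 2400 ML = 2.4 × 10^6 m³
Sy = ΔV / (A × Δh) = 2.4 × 10^6 m³ / (9.308 × 10^6 m² × 2.673 m) = 0.09646

Sy ≈ 0.096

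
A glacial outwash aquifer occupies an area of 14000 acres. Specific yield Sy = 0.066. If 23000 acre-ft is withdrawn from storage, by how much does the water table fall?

Δh ≈ 7.59 m

A = 14000 acres = 5.666 × 10^7 m²
ΔV = 23000 acre-ft = 2.837 × 10^7 m³
Δh = ΔV / (Sy × A) = 2.837 × 10^7 m³ / (0.066 × 5.666 × 10^7 m²) = 7.587 m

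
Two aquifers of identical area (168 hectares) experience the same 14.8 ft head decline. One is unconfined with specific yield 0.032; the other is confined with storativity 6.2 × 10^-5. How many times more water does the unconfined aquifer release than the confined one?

A = 168 hectares = 1.68 × 10^6 m²
Δh = 14.8 ft = 4.511 m
Unconfined: ΔV_u = Sy × A × Δh = 0.032 × 1.68 × 10^6 × 4.511 = 2.425 × 10^5 m³
Confined: ΔV_c = S × A × Δh = 6.2 × 10^-5 × 1.68 × 10^6 × 4.511 = 469.9 m³
Ratio = ΔV_u / ΔV_c = Sy / S = 0.032 / 6.2 × 10^-5 = 516.1

ΔV_u / ΔV_c ≈ 516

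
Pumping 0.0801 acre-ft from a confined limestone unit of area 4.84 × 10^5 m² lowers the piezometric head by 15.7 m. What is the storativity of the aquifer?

S ≈ 1.3 × 10^-5

ΔV = 0.0801 acre-ft = 98.8 m³
S = ΔV / (A × Δh) = 98.8 m³ / (4.84 × 10^5 m² × 15.7 m) = 1.3 × 10^-5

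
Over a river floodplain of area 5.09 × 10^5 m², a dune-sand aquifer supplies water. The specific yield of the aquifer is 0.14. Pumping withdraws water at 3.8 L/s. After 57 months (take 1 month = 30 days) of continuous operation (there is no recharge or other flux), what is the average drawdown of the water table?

Δh ≈ 7.88 m

Q = 3.8 L/s = 328.3 m³/d
t = 57 months = 1710 d
ΔV = Q × t = 328.3 m³/d × 1710 d = 5.614 × 10^5 m³
Δh = ΔV / (Sy × A) = 5.614 × 10^5 / (0.14 × 5.09 × 10^5) = 7.879 m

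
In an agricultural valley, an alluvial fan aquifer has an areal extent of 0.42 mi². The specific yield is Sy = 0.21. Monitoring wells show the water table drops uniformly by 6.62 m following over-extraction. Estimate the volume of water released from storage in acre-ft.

A = 0.42 mi² = 1.088 × 10^6 m²
ΔV = Sy × A × Δh = 0.21 × 1.088 × 10^6 m² × 6.62 m = 1.512 × 10^6 m³
ΔV = 1.512 × 10^6 m³ = 1226 acre-ft

ΔV ≈ 1230 acre-ft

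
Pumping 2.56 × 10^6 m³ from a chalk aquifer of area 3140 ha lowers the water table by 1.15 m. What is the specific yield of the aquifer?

A = 3140 ha = 3.14 × 10^7 m²
Sy = ΔV / (A × Δh) = 2.56 × 10^6 m³ / (3.14 × 10^7 m² × 1.15 m) = 0.07089

Sy ≈ 0.071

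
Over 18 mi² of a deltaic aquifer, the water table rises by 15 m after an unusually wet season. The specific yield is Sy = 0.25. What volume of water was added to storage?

A = 18 mi² = 4.662 × 10^7 m²
ΔV = Sy × A × Δh = 0.25 × 4.662 × 10^7 m² × 15 m = 1.748 × 10^8 m³

ΔV ≈ 1.75 × 10^8 m³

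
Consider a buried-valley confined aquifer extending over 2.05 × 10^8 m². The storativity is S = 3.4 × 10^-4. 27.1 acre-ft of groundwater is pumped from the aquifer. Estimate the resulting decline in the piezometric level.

Δh ≈ 0.48 m

ΔV = 27.1 acre-ft = 33430 m³
Δh = ΔV / (S × A) = 33430 m³ / (3.4 × 10^-4 × 2.05 × 10^8 m²) = 0.4796 m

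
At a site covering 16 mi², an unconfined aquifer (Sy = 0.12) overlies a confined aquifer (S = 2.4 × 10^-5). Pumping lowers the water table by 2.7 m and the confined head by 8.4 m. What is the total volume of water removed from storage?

ΔV ≈ 1.34 × 10^7 m³

A = 16 mi² = 4.144 × 10^7 m²
Unconfined: ΔV_u = Sy × A × Δh_u = 0.12 × 4.144 × 10^7 × 2.7 = 1.343 × 10^7 m³
Confined: ΔV_c = S × A × Δh_c = 2.4 × 10^-5 × 4.144 × 10^7 × 8.4 = 8354 m³
Total ΔV = 1.343 × 10^7 + 8354 = 1.343 × 10^7 m³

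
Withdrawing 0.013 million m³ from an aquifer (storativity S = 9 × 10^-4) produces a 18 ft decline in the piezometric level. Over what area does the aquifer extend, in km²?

Δh = 18 ft = 5.486 m
ΔV = 0.013 million m³ = 13000 m³
A = ΔV / (S × Δh) = 13000 / (9 × 10^-4 × 5.486) = 2.633 × 10^6 m²
A = 2.633 × 10^6 m² = 2.633 km²

A ≈ 2.63 km²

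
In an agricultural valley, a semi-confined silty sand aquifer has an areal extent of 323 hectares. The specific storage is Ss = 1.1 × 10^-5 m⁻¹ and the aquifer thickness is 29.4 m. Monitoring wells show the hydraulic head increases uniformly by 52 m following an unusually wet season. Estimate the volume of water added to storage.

S = Ss × b = 1.1 × 10^-5 m⁻¹ × 29.4 m = 3.234 × 10^-4
A = 323 hectares = 3.23 × 10^6 m²
ΔV = S × A × Δh = 3.234 × 10^-4 × 3.23 × 10^6 m² × 52 m = 54320 m³

ΔV ≈ 54300 m³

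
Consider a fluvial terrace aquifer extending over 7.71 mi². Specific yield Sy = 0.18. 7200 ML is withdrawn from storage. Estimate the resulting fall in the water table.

A = 7.71 mi² = 1.997 × 10^7 m²
ΔV = 7200 ML = 7.2 × 10^6 m³
Δh = ΔV / (Sy × A) = 7.2 × 10^6 m³ / (0.18 × 1.997 × 10^7 m²) = 2.003 m

Δh ≈ 2 m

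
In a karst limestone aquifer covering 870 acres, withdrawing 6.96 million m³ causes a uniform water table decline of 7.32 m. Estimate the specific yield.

Sy ≈ 0.27

A = 870 acres = 3.521 × 10^6 m²
ΔV = 6.96 million m³ = 6.96 × 10^6 m³
Sy = ΔV / (A × Δh) = 6.96 × 10^6 m³ / (3.521 × 10^6 m² × 7.32 m) = 0.2701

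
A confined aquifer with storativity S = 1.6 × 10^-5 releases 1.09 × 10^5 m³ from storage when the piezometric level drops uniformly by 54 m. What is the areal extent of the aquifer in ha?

A = ΔV / (S × Δh) = 1.09 × 10^5 / (1.6 × 10^-5 × 54) = 1.262 × 10^8 m²
A = 1.262 × 10^8 m² = 12620 ha

A ≈ 12600 ha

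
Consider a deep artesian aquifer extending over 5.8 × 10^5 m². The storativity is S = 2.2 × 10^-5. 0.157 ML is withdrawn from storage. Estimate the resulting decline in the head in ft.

Δh ≈ 40.4 ft

ΔV = 0.157 ML = 157 m³
Δh = ΔV / (S × A) = 157 m³ / (2.2 × 10^-5 × 5.8 × 10^5 m²) = 12.3 m
Δh = 12.3 m = 40.37 ft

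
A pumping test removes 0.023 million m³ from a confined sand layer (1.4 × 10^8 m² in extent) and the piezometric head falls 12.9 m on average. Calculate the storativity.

ΔV = 0.023 million m³ = 23000 m³
S = ΔV / (A × Δh) = 23000 m³ / (1.4 × 10^8 m² × 12.9 m) = 1.274 × 10^-5

S ≈ 1.3 × 10^-5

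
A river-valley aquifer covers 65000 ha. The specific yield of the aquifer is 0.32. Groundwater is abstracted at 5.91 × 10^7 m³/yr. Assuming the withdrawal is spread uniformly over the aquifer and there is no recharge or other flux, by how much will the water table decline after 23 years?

Δh ≈ 6.54 m

A = 65000 ha = 6.5 × 10^8 m²
Q = 5.91 × 10^7 m³/yr = 1.619 × 10^5 m³/d
t = 23 years = 8395 d
ΔV = Q × t = 1.619 × 10^5 m³/d × 8395 d = 1.359 × 10^9 m³
Δh = ΔV / (Sy × A) = 1.359 × 10^9 / (0.32 × 6.5 × 10^8) = 6.535 m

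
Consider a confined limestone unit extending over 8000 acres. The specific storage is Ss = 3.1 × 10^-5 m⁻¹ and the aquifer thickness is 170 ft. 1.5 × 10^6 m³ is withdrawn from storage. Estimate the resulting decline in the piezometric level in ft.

b = 170 ft = 51.82 m
S = Ss × b = 3.1 × 10^-5 m⁻¹ × 51.82 m = 1.606 × 10^-3
A = 8000 acres = 3.237 × 10^7 m²
Δh = ΔV / (S × A) = 1.5 × 10^6 m³ / (0.001606 × 3.237 × 10^7 m²) = 28.84 m
Δh = 28.84 m = 94.63 ft

Δh ≈ 94.6 ft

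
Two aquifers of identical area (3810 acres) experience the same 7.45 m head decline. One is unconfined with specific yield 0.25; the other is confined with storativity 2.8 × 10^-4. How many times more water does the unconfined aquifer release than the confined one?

A = 3810 acres = 1.542 × 10^7 m²
Unconfined: ΔV_u = Sy × A × Δh = 0.25 × 1.542 × 10^7 × 7.45 = 2.872 × 10^7 m³
Confined: ΔV_c = S × A × Δh = 2.8 × 10^-4 × 1.542 × 10^7 × 7.45 = 32160 m³
Ratio = ΔV_u / ΔV_c = Sy / S = 0.25 / 2.8 × 10^-4 = 892.9

ΔV_u / ΔV_c ≈ 893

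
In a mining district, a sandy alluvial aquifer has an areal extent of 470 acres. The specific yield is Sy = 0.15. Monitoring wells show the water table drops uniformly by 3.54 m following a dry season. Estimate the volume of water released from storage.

A = 470 acres = 1.902 × 10^6 m²
ΔV = Sy × A × Δh = 0.15 × 1.902 × 10^6 m² × 3.54 m = 1.01 × 10^6 m³

ΔV ≈ 1.01 × 10^6 m³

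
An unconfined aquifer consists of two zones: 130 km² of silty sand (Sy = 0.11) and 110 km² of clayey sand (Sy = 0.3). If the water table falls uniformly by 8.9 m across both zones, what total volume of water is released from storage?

A₁ = 130 km² = 1.3 × 10^8 m²; A₂ = 110 km² = 1.1 × 10^8 m²
ΔV₁ = 0.11 × 1.3 × 10^8 × 8.9 = 1.273 × 10^8 m³
ΔV₂ = 0.3 × 1.1 × 10^8 × 8.9 = 2.937 × 10^8 m³
ΔV = ΔV₁ + ΔV₂ = 4.21 × 10^8 m³

ΔV ≈ 4.21 × 10^8 m³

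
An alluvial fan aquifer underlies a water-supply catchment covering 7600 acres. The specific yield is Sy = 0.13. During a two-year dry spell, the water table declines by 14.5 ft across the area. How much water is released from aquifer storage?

A = 7600 acres = 3.076 × 10^7 m²
Δh = 14.5 ft = 4.42 m
ΔV = Sy × A × Δh = 0.13 × 3.076 × 10^7 m² × 4.42 m = 1.767 × 10^7 m³

ΔV ≈ 1.77 × 10^7 m³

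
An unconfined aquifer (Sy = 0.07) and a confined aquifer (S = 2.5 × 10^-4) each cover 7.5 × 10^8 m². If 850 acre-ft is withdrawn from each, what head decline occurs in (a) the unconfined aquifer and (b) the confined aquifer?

Δh_u ≈ 0.02 m; Δh_c ≈ 5.59 m

ΔV = 850 acre-ft = 1.048 × 10^6 m³
Unconfined: Δh_u = ΔV/(Sy·A) = 1.048 × 10^6/(0.07 × 7.5 × 10^8) = 0.01997 m
Confined: Δh_c = ΔV/(S·A) = 1.048 × 10^6/(2.5 × 10^-4 × 7.5 × 10^8) = 5.592 m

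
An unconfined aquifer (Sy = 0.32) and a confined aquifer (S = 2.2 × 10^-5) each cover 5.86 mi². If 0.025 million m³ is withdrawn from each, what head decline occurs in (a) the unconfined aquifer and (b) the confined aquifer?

A = 5.86 mi² = 1.518 × 10^7 m²
ΔV = 0.025 million m³ = 25000 m³
Unconfined: Δh_u = ΔV/(Sy·A) = 25000/(0.32 × 1.518 × 10^7) = 0.005147 m
Confined: Δh_c = ΔV/(S·A) = 25000/(2.2 × 10^-5 × 1.518 × 10^7) = 74.87 m

Δh_u ≈ 0.00515 m; Δh_c ≈ 74.9 m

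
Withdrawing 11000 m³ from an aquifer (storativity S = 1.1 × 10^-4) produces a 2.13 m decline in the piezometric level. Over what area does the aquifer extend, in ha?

A ≈ 4690 ha

A = ΔV / (S × Δh) = 11000 / (1.1 × 10^-4 × 2.13) = 4.695 × 10^7 m²
A = 4.695 × 10^7 m² = 4695 ha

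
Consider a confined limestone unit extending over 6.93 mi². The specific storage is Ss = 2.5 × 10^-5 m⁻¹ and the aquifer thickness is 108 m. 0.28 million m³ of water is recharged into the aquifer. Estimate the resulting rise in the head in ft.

Δh ≈ 19 ft

S = Ss × b = 2.5 × 10^-5 m⁻¹ × 108 m = 2.7 × 10^-3
A = 6.93 mi² = 1.795 × 10^7 m²
ΔV = 0.28 million m³ = 2.8 × 10^5 m³
Δh = ΔV / (S × A) = 2.8 × 10^5 m³ / (0.0027 × 1.795 × 10^7 m²) = 5.778 m
Δh = 5.778 m = 18.96 ft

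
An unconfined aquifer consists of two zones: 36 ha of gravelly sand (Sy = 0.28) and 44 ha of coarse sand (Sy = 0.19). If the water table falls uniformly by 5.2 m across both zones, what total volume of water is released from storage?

A₁ = 36 ha = 3.6 × 10^5 m²; A₂ = 44 ha = 4.4 × 10^5 m²
ΔV₁ = 0.28 × 3.6 × 10^5 × 5.2 = 5.242 × 10^5 m³
ΔV₂ = 0.19 × 4.4 × 10^5 × 5.2 = 4.347 × 10^5 m³
ΔV = ΔV₁ + ΔV₂ = 9.589 × 10^5 m³

ΔV ≈ 9.59 × 10^5 m³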